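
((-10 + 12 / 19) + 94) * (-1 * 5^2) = -40200 / 19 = -2115.79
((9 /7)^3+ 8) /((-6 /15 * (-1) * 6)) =17365 /4116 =4.22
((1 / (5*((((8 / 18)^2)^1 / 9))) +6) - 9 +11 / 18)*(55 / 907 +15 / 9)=1137635 / 97956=11.61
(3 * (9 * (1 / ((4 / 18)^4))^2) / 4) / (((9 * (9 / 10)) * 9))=7971615 / 512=15569.56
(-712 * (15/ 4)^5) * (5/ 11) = -337921875/ 1408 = -240001.33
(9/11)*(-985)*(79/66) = -964.65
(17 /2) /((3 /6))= 17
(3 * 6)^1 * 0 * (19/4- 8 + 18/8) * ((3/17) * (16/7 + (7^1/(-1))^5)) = 0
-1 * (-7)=7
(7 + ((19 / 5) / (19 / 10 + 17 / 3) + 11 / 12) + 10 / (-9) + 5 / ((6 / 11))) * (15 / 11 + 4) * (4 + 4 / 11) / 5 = 2888404 / 37455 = 77.12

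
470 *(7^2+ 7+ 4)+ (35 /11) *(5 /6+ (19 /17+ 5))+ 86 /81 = 854992969 /30294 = 28223.18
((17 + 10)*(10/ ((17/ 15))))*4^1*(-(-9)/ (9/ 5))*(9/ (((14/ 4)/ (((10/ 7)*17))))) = 14580000/ 49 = 297551.02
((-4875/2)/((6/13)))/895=-4225/716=-5.90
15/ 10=3/ 2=1.50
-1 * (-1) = 1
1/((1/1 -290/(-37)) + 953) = 0.00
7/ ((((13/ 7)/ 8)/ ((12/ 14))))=336/ 13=25.85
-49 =-49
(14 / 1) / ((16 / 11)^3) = 9317 / 2048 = 4.55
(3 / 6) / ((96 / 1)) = 1 / 192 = 0.01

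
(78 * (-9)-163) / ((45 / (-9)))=173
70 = 70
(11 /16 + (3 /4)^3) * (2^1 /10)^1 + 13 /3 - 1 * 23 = -17707 /960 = -18.44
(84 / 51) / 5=28 / 85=0.33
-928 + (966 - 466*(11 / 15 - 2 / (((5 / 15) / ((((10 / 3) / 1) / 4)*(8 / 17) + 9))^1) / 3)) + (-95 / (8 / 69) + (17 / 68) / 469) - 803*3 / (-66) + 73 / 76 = 139389422489 / 18178440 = 7667.84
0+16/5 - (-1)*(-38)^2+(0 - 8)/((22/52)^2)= 848516/605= 1402.51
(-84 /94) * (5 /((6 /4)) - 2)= -56 /47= -1.19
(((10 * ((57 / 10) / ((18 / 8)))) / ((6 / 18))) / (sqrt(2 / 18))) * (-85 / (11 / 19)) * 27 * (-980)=9743101200 / 11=885736472.73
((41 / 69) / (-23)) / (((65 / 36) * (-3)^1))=164 / 34385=0.00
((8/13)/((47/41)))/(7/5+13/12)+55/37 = 5735305/3368443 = 1.70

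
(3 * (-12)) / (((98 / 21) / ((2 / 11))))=-1.40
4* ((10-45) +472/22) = -596/11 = -54.18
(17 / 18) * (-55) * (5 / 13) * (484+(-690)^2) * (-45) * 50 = 278503775000 / 13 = 21423367307.69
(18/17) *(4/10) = 36/85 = 0.42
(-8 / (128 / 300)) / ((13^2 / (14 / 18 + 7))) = -875 / 1014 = -0.86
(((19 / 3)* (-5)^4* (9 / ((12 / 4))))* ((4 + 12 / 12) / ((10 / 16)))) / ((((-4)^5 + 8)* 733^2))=-11875 / 68235703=-0.00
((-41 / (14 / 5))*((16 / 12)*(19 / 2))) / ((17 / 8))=-31160 / 357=-87.28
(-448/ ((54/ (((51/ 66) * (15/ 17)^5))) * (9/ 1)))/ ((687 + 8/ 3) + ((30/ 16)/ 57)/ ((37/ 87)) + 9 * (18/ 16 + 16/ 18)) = -2952600000/ 5486278421173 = -0.00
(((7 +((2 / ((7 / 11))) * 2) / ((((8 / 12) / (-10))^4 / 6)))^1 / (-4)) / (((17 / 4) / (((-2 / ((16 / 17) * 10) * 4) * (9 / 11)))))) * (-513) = -61706431233 / 1540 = -40069111.19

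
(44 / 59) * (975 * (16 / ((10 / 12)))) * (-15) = -12355200 / 59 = -209410.17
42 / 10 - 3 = 6 / 5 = 1.20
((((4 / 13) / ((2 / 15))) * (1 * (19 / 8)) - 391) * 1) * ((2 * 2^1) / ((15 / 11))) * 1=-220517 / 195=-1130.86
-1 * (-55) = 55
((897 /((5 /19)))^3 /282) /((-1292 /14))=-607940835957 /399500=-1521754.28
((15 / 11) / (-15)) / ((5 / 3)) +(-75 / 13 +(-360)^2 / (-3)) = -30892164 / 715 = -43205.82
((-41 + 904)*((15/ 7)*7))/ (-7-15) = -12945/ 22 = -588.41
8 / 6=4 / 3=1.33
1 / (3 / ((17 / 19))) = 17 / 57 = 0.30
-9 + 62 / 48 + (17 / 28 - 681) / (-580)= -318397 / 48720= -6.54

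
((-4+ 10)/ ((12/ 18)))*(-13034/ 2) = -58653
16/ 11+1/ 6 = 107/ 66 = 1.62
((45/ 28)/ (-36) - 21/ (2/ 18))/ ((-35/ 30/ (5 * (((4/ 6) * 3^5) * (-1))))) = -131250.99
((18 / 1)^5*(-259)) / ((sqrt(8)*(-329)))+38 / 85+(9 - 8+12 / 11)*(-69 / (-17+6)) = 525935.64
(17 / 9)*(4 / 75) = 68 / 675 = 0.10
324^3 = 34012224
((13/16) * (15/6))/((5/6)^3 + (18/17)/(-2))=29835/724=41.21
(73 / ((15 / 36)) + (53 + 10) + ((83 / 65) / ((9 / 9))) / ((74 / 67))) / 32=1151303 / 153920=7.48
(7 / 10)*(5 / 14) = 1 / 4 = 0.25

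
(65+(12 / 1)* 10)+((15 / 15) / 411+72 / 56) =535951 / 2877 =186.29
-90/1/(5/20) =-360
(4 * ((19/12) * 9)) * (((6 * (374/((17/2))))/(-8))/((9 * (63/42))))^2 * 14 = 4768.30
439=439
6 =6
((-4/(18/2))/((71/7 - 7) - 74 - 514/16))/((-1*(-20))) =56/259515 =0.00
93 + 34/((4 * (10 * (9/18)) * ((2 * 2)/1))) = 3737/40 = 93.42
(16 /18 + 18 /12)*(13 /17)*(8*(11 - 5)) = 4472 /51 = 87.69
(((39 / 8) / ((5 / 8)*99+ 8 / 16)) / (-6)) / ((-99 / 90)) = 0.01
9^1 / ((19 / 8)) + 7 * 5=737 / 19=38.79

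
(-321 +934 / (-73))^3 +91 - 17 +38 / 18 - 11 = -130211079385805 / 3501153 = -37190913.79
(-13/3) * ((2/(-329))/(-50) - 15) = 1603862/24675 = 65.00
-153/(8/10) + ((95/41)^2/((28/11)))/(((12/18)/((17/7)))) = -120961545/658952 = -183.57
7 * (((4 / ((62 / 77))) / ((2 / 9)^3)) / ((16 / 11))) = 4322241 / 1984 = 2178.55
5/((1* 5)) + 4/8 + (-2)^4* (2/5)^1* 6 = 399/10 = 39.90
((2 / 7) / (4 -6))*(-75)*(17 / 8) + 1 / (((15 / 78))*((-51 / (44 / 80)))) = 22.71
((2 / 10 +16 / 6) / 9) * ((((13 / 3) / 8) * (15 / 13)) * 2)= 43 / 108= 0.40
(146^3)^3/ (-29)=-30142252394633171456/ 29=-1039388013608040395.03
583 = 583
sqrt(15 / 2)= sqrt(30) / 2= 2.74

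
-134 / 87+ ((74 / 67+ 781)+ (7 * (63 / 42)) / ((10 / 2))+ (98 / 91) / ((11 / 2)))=6525506477 / 8335470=782.86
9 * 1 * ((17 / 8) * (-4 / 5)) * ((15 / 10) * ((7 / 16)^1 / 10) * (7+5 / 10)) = -9639 / 1280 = -7.53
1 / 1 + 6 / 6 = 2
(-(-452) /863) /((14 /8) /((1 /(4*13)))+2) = 452 /80259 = 0.01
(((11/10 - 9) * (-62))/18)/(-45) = -2449/4050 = -0.60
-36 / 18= -2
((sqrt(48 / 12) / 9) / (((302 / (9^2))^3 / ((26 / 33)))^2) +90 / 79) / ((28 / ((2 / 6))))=344253109880010957 / 25381785155669635616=0.01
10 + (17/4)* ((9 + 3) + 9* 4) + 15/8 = 1727/8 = 215.88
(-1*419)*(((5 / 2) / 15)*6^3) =-15084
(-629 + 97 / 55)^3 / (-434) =20528241956996 / 36103375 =568596.20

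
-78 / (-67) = 78 / 67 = 1.16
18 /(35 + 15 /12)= 72 /145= 0.50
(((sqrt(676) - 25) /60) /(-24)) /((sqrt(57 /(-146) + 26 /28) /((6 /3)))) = -sqrt(5621) /39600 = -0.00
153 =153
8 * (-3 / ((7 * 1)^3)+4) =10952 / 343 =31.93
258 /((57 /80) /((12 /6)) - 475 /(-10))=5.39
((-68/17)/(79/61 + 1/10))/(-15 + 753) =-1220/314019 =-0.00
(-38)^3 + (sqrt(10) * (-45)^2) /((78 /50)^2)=-54872 + 140625 * sqrt(10) /169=-52240.67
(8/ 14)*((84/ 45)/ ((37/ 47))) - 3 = -913/ 555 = -1.65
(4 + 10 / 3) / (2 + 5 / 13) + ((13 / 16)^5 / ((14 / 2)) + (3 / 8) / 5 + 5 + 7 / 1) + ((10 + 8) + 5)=130383901421 / 3413114880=38.20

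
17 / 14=1.21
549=549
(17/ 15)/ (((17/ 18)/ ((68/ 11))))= 408/ 55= 7.42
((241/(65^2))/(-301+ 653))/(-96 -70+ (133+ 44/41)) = -9881/1946744800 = -0.00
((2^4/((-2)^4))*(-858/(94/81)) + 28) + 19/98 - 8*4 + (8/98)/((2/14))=-3420301/4606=-742.58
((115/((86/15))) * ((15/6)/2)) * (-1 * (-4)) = 8625/86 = 100.29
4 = 4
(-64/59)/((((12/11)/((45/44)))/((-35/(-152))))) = -525/2242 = -0.23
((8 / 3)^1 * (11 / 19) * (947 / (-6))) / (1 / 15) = -208340 / 57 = -3655.09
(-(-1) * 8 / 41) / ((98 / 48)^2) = 4608 / 98441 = 0.05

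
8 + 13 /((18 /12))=50 /3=16.67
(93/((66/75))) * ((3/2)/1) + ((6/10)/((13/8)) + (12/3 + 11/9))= 4224299/25740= 164.11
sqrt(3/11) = sqrt(33)/11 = 0.52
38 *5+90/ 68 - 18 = 5893/ 34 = 173.32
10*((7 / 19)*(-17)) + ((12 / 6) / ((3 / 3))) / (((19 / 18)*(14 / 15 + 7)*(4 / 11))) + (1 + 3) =-6899 / 119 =-57.97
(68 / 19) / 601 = 68 / 11419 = 0.01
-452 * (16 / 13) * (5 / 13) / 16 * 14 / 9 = -31640 / 1521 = -20.80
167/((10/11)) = 1837/10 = 183.70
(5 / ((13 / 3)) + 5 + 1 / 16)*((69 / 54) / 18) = 9913 / 22464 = 0.44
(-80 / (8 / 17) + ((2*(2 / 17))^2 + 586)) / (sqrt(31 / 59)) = 120240*sqrt(1829) / 8959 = 573.98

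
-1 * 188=-188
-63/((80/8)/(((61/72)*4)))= -427/20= -21.35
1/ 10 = 0.10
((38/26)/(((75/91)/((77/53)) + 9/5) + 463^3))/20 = 10241/13909294310332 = 0.00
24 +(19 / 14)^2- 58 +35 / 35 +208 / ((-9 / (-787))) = 32029453 / 1764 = 18157.29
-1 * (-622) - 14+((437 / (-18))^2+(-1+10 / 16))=1197.04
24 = 24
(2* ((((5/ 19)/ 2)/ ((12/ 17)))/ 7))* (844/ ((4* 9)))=17935/ 14364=1.25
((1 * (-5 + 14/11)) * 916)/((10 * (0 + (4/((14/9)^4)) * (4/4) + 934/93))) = -16771983816/526916995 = -31.83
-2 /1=-2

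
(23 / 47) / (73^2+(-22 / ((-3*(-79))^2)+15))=1291887 / 14107854358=0.00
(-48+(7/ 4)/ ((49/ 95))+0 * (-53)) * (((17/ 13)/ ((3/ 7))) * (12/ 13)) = -21233/ 169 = -125.64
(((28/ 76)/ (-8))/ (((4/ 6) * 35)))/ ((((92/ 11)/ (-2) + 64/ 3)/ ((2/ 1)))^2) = -3267/ 121735280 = -0.00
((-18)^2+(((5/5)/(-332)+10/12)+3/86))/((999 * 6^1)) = 13913327/256711032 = 0.05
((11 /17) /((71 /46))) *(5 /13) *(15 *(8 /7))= 303600 /109837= 2.76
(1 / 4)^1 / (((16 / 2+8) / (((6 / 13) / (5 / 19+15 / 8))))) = 57 / 16900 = 0.00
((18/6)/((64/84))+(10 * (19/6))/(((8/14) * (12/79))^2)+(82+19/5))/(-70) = -148360603/2419200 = -61.33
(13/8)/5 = 13/40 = 0.32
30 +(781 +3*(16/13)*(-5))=10303/13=792.54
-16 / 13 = -1.23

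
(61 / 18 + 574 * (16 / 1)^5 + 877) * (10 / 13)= 54169515395 / 117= 462987311.07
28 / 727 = 0.04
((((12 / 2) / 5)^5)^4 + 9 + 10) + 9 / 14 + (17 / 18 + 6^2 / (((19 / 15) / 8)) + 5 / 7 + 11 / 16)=525468512893060725727 / 1826477050781250000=287.70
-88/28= -22/7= -3.14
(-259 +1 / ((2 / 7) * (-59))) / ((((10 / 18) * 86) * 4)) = -275121 / 202960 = -1.36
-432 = -432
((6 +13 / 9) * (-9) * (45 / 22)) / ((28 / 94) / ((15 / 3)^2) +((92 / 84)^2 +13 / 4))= -3124595250 / 101719981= -30.72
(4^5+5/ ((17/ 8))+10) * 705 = 12420690/ 17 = 730628.82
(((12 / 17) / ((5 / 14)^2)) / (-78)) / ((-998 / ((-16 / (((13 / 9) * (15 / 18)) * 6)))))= -28224 / 179203375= -0.00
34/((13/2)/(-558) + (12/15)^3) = 4743000/69799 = 67.95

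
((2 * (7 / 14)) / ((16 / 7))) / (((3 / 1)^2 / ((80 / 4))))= 35 / 36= 0.97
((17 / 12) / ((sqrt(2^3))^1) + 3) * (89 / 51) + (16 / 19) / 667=89 * sqrt(2) / 144 + 1128169 / 215441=6.11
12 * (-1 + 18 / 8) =15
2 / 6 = 1 / 3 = 0.33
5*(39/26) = 15/2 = 7.50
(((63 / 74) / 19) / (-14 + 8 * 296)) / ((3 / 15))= 315 / 3309724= 0.00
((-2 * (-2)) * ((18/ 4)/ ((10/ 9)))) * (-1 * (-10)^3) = 16200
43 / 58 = 0.74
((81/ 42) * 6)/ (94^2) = 81/ 61852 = 0.00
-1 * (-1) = 1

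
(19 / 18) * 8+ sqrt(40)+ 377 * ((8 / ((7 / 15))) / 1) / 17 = 2 * sqrt(10)+ 416204 / 1071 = 394.94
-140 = -140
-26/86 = -13/43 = -0.30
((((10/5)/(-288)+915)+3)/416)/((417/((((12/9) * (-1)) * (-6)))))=132191/3122496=0.04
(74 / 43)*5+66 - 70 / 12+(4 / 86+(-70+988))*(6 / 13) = 1651795 / 3354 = 492.49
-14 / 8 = -7 / 4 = -1.75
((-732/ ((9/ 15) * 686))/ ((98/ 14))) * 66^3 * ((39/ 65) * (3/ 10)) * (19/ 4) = -749717694/ 12005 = -62450.45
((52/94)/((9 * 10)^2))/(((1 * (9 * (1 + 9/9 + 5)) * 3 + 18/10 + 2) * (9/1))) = 13/330295320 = 0.00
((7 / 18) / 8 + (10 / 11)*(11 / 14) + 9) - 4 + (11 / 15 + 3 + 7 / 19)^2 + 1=214578257 / 9097200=23.59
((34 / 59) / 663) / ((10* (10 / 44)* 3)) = 22 / 172575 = 0.00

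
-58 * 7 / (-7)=58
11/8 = 1.38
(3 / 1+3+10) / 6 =8 / 3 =2.67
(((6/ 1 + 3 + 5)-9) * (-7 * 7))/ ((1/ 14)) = -3430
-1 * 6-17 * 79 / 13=-1421 / 13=-109.31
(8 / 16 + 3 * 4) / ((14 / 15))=375 / 28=13.39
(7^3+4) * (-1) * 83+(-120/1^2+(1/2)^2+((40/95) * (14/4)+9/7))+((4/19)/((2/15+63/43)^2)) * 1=-16352939787731/565495252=-28917.91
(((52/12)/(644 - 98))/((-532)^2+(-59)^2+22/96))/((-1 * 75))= -0.00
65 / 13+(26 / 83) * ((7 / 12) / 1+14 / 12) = 921 / 166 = 5.55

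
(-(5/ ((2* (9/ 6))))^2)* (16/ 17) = -400/ 153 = -2.61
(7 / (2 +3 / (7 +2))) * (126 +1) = 381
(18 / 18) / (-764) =-1 / 764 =-0.00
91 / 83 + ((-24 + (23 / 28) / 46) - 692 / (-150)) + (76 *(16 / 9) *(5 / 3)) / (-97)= -6267302591 / 304327800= -20.59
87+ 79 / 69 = 6082 / 69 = 88.14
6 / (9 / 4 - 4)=-24 / 7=-3.43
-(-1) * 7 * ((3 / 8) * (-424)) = -1113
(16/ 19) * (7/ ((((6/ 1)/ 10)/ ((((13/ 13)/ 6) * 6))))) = 560/ 57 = 9.82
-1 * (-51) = 51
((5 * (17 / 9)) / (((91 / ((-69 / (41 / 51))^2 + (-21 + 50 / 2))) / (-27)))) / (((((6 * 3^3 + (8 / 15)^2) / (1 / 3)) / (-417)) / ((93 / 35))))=1837912065422625 / 39099081658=47006.53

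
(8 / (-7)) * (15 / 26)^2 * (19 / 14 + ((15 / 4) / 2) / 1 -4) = 9675 / 33124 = 0.29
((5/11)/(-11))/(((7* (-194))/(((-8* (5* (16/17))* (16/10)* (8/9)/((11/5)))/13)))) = -102400/1797556761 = -0.00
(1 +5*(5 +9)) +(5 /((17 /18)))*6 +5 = 1832 /17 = 107.76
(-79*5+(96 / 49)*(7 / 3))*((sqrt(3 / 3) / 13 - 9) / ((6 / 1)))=52838 / 91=580.64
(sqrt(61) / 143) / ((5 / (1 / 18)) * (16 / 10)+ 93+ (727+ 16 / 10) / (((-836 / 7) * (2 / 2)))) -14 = -14+ 380 * sqrt(61) / 12547067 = -14.00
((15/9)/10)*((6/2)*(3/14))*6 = 9/14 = 0.64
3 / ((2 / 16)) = 24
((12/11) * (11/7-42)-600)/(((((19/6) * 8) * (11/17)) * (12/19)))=-210783/3388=-62.21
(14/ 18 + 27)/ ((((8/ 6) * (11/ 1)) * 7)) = 125/ 462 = 0.27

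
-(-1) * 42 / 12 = 7 / 2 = 3.50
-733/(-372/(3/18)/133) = 43.68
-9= -9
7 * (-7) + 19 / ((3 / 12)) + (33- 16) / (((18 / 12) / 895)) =30511 / 3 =10170.33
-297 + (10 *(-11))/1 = -407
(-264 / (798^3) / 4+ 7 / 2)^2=87872079432927001 / 7173231506484624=12.25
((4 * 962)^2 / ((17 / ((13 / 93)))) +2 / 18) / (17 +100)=577477583 / 554931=1040.63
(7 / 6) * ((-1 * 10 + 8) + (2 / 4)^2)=-49 / 24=-2.04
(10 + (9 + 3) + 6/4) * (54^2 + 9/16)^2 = 102348244575/512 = 199898915.19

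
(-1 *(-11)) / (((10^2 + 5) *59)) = 0.00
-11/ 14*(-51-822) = 9603/ 14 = 685.93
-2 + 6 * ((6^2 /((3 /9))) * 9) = 5830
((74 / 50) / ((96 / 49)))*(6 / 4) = 1813 / 1600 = 1.13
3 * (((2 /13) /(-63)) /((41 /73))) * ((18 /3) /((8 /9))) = -657 /7462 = -0.09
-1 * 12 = -12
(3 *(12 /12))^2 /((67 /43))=387 /67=5.78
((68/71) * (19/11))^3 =2156689088/476379541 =4.53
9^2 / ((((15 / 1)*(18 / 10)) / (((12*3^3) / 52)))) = 243 / 13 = 18.69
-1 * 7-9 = -16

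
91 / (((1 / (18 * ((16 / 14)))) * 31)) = 1872 / 31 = 60.39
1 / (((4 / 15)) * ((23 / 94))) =705 / 46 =15.33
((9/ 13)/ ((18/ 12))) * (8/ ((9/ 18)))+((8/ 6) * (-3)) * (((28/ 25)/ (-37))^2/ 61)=5010499232/ 678510625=7.38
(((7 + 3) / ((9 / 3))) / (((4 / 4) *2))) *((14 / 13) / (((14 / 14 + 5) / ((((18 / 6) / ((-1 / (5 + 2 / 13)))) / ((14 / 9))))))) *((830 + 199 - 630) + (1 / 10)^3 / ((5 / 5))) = -80199201 / 67600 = -1186.38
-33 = -33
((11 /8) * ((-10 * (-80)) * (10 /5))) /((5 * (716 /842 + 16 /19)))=1759780 /6769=259.98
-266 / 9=-29.56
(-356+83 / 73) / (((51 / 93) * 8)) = -803055 / 9928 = -80.89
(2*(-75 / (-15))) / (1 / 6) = 60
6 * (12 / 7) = 72 / 7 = 10.29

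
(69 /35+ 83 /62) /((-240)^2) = 7183 /124992000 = 0.00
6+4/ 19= 118/ 19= 6.21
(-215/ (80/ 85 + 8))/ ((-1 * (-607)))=-3655/ 92264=-0.04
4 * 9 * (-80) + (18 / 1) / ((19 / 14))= -54468 / 19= -2866.74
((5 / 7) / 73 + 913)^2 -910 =217429416194 / 261121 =832676.87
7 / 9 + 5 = 5.78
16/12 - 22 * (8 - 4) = -86.67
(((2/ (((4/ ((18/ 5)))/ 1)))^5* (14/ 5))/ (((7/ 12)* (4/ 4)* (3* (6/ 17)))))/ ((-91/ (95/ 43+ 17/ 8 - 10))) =652156839/ 122281250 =5.33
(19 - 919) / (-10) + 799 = 889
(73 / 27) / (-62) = -73 / 1674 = -0.04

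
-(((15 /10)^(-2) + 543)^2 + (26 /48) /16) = -3062001119 /10368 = -295331.90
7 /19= 0.37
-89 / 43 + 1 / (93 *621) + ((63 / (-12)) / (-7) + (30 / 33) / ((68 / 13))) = -2128685663 / 1857567492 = -1.15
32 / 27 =1.19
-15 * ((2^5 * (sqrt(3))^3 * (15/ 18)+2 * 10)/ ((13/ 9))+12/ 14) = -1659.48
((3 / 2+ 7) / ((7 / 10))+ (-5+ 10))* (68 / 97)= 8160 / 679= 12.02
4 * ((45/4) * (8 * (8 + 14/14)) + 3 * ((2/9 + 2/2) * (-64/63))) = 609544/189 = 3225.10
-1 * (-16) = 16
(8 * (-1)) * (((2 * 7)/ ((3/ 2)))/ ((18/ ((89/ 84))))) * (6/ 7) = -3.77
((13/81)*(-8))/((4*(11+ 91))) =-0.00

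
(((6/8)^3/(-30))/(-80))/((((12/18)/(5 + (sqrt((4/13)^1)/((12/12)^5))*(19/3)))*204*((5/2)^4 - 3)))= 57*sqrt(13)/1632217600 + 9/50222080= 0.00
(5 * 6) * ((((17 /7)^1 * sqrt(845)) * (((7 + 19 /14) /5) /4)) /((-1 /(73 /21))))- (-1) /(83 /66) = 66 /83- 1887561 * sqrt(5) /1372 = -3075.53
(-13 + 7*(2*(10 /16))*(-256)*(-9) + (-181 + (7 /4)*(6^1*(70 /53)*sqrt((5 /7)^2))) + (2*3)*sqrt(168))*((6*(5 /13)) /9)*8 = 320*sqrt(42) /13 + 84697840 /2067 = 41135.74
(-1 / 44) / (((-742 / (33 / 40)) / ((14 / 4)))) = 3 / 33920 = 0.00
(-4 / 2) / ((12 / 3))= -1 / 2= -0.50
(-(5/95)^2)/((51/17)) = -1/1083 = -0.00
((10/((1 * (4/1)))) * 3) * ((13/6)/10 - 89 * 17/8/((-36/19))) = 144047/192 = 750.24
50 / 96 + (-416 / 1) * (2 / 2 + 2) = -59879 / 48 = -1247.48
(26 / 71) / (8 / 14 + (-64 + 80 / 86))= -3913 / 667826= -0.01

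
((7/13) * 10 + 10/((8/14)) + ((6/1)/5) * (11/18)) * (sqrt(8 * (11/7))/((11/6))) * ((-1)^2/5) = 18422 * sqrt(154)/25025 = 9.14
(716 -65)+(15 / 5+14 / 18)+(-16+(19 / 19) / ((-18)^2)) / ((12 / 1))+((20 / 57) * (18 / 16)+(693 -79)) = 93657835 / 73872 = 1267.84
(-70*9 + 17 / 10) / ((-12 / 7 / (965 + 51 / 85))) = 53085067 / 150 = 353900.45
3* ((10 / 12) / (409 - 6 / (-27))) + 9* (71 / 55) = 4709349 / 405130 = 11.62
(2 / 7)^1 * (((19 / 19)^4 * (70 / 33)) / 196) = 5 / 1617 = 0.00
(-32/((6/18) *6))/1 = -16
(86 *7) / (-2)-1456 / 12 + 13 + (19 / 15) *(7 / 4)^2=-97309 / 240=-405.45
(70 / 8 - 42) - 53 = -345 / 4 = -86.25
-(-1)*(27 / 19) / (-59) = -0.02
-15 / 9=-5 / 3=-1.67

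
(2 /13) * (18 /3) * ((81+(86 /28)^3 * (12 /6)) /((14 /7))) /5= 571917 /44590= 12.83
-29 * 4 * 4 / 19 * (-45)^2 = -939600 / 19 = -49452.63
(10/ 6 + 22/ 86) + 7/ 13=4127/ 1677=2.46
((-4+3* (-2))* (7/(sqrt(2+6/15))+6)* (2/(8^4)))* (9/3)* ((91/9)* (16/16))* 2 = -455/256- 3185* sqrt(15)/9216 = -3.12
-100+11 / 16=-1589 / 16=-99.31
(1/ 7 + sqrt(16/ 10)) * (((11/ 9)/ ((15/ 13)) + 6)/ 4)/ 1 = 953/ 3780 + 953 * sqrt(10)/ 1350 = 2.48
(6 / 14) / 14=0.03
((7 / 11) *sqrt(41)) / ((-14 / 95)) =-95 *sqrt(41) / 22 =-27.65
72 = 72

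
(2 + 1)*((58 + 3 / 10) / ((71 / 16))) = 13992 / 355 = 39.41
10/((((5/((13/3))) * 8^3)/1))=13/768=0.02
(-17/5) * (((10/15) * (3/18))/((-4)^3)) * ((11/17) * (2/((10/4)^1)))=11/3600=0.00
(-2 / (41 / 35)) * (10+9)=-1330 / 41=-32.44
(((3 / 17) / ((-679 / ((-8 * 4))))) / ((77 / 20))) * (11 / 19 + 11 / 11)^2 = 0.01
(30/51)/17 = 10/289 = 0.03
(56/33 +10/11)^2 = 7396/1089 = 6.79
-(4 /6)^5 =-32 /243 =-0.13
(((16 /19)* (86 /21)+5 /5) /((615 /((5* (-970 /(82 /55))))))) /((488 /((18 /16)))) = -47348125 /872828992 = -0.05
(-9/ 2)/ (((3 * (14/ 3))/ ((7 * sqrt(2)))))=-9 * sqrt(2)/ 4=-3.18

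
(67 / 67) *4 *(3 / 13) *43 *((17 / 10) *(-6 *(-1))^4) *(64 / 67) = 363792384 / 4355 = 83534.42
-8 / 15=-0.53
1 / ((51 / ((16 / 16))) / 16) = 16 / 51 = 0.31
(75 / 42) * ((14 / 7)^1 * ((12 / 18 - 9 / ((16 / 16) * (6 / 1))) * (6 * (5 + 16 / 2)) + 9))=-200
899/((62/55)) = 1595/2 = 797.50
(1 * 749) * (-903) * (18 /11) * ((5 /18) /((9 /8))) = -9017960 /33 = -273271.52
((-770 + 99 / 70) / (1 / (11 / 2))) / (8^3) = -591811 / 71680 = -8.26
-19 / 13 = -1.46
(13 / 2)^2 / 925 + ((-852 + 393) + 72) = -1431731 / 3700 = -386.95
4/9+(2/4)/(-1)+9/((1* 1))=161/18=8.94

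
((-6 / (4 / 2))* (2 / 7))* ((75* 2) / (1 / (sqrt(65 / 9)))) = -300* sqrt(65) / 7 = -345.53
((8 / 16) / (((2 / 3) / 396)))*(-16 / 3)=-1584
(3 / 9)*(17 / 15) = 17 / 45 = 0.38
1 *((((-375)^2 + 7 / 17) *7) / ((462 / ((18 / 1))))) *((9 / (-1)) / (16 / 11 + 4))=-5378922 / 85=-63281.44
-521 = -521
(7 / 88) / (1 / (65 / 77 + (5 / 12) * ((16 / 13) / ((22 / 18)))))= 115 / 1144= 0.10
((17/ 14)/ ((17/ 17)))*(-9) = -153/ 14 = -10.93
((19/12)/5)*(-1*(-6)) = 19/10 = 1.90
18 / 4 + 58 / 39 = 467 / 78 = 5.99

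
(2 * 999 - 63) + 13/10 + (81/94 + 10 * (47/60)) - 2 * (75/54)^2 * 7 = 36508918/19035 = 1917.99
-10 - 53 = -63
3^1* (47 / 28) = 141 / 28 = 5.04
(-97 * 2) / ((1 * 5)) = -194 / 5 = -38.80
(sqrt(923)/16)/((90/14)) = 0.30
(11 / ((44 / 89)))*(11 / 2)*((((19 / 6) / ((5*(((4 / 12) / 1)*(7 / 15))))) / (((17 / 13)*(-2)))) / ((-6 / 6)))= 725439 / 3808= 190.50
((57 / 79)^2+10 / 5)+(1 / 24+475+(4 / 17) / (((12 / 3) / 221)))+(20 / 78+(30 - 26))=321168983 / 649064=494.82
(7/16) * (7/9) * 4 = 49/36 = 1.36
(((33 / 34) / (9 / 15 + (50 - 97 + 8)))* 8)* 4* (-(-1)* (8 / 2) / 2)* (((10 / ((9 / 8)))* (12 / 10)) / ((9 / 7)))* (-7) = 43120 / 459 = 93.94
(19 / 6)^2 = 361 / 36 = 10.03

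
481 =481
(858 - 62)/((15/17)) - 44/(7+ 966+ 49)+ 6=6960512/7665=908.09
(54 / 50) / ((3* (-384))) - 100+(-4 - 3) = -342403 / 3200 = -107.00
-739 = -739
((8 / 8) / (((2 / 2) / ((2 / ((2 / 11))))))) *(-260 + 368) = 1188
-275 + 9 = -266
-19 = -19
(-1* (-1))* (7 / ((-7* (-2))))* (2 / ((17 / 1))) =1 / 17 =0.06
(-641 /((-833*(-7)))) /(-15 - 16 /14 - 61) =641 /449820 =0.00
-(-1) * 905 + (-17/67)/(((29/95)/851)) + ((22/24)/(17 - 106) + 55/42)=2890030159/14525868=198.96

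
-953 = -953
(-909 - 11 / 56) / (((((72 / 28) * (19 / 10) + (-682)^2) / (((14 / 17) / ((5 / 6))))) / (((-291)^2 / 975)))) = -355067433 / 2116336430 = -0.17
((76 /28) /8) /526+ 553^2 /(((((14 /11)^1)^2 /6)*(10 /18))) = 300294302711 /147280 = 2038934.70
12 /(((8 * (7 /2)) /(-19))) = -57 /7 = -8.14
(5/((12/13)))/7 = 65/84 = 0.77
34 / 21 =1.62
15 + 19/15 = 244/15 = 16.27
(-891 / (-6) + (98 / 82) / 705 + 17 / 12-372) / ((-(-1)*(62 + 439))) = -25677079 / 57925620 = -0.44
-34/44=-17/22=-0.77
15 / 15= 1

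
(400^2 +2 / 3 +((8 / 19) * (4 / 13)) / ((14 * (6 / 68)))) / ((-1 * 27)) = -30737926 / 5187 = -5925.95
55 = 55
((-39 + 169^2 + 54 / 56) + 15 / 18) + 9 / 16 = 9584185 / 336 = 28524.36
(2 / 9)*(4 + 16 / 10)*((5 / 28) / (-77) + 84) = 362198 / 3465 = 104.53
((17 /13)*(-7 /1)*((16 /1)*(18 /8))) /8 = -1071 /26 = -41.19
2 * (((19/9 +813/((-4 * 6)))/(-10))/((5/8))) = 2287/225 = 10.16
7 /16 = 0.44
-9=-9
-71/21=-3.38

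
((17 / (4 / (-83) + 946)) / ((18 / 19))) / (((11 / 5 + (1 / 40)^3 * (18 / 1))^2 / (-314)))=-2155014656000000 / 1751523504931953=-1.23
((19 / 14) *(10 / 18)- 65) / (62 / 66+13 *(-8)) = 89045 / 142842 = 0.62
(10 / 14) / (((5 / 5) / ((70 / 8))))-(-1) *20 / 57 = 1505 / 228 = 6.60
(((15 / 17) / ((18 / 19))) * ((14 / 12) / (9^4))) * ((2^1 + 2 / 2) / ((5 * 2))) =133 / 2676888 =0.00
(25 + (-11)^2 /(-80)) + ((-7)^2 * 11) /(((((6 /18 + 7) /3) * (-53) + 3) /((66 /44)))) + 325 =31172061 /91120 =342.10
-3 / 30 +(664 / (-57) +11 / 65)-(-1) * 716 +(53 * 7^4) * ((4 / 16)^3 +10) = 302380818061 / 237120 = 1275222.75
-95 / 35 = -19 / 7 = -2.71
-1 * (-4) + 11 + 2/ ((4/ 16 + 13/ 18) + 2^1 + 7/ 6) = 15.48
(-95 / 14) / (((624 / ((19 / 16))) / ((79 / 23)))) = -142595 / 3214848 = -0.04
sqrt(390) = 19.75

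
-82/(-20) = 41/10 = 4.10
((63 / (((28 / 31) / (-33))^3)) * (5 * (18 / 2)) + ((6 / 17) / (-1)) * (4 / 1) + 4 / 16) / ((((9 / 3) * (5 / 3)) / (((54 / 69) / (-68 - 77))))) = 66339677940579 / 444488800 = 149249.38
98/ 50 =49/ 25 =1.96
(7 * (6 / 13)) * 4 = 168 / 13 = 12.92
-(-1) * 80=80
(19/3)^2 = 40.11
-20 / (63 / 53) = -16.83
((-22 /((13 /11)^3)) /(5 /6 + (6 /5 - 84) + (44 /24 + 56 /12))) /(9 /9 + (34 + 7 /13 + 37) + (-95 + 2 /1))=-219615 /25443964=-0.01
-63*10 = -630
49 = 49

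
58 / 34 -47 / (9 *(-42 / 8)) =8677 / 3213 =2.70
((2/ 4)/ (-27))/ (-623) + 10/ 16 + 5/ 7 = 25747/ 19224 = 1.34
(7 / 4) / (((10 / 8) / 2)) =14 / 5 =2.80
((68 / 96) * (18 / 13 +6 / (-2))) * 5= -595 / 104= -5.72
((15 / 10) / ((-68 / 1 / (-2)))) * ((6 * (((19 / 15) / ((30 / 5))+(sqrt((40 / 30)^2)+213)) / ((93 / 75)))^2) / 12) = 9320937025 / 14115168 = 660.35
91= 91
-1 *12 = -12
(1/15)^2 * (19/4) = 19/900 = 0.02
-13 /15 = -0.87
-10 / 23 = -0.43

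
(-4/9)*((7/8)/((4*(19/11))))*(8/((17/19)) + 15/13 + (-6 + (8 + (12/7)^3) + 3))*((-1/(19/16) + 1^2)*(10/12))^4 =-0.00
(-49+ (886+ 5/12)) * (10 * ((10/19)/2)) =251225/114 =2203.73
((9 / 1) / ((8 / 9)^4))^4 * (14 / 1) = 85103658213398501607 / 140737488355328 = 604697.86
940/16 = 235/4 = 58.75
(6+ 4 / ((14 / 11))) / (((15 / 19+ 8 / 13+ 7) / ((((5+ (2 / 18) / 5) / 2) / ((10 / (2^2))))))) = 893152 / 817425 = 1.09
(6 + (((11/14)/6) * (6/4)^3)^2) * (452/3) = 11708947/12544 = 933.43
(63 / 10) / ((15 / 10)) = 21 / 5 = 4.20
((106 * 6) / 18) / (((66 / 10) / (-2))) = -10.71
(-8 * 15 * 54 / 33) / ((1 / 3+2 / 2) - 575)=6480 / 18931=0.34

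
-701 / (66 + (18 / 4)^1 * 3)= -1402 / 159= -8.82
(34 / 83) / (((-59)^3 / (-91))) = 3094 / 17046457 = 0.00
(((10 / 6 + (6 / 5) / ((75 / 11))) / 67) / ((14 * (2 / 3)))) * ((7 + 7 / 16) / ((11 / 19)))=223193 / 5896000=0.04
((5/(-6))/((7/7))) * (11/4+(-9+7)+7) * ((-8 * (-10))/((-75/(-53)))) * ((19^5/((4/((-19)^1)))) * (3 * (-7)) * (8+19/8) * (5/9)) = -224545991113115/432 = -519782386835.91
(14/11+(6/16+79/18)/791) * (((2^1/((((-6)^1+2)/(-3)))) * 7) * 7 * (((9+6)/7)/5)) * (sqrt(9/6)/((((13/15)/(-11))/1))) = -12016515 * sqrt(6)/47008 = -626.16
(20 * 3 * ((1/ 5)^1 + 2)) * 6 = 792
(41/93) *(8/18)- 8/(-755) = 130516/631935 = 0.21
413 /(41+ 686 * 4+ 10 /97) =40061 /270155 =0.15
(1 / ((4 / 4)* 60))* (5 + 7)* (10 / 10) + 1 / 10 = 3 / 10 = 0.30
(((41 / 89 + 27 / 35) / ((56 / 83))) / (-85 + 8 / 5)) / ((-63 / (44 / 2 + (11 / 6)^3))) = 138411713 / 14140943712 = 0.01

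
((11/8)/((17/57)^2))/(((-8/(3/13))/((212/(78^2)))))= -631389/40635712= -0.02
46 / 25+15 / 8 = 743 / 200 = 3.72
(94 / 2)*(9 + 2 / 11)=431.55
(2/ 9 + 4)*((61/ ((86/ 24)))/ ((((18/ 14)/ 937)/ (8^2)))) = 3892163072/ 1161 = 3352422.97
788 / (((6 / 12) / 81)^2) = 20680272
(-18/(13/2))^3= -46656/2197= -21.24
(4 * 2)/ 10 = 4/ 5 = 0.80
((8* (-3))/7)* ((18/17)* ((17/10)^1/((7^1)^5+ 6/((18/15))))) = -6/16345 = -0.00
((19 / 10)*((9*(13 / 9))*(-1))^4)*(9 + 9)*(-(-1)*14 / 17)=68375034 / 85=804412.16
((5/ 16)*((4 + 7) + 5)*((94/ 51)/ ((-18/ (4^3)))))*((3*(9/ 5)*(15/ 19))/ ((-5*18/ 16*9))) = 24064/ 8721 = 2.76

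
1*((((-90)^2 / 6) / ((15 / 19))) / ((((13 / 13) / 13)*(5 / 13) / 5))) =288990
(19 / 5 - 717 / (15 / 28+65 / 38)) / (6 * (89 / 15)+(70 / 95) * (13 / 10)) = -29963 / 3473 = -8.63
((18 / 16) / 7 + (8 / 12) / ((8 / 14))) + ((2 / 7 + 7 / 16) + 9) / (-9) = 83 / 336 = 0.25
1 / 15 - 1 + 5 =61 / 15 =4.07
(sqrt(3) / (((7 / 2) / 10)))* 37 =740* sqrt(3) / 7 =183.10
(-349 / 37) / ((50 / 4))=-698 / 925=-0.75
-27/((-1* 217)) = 27/217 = 0.12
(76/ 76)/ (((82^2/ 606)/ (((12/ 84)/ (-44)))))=-303/ 1035496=-0.00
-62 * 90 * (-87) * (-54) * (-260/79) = 6815858400/79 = 86276688.61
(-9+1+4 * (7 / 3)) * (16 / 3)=64 / 9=7.11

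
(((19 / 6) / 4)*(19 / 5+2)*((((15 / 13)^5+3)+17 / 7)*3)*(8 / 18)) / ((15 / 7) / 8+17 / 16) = 85624337672 / 2489519565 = 34.39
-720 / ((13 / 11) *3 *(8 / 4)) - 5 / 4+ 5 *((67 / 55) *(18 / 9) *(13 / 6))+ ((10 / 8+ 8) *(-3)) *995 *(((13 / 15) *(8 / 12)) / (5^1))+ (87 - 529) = -31823459 / 8580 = -3709.03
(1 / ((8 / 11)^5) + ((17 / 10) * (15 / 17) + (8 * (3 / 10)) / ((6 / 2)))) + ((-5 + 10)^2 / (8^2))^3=9534821 / 1310720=7.27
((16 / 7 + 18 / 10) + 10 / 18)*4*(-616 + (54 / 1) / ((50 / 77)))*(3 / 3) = -11128744 / 1125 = -9892.22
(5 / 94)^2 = 25 / 8836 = 0.00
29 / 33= 0.88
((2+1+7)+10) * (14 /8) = 35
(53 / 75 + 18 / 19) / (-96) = -2357 / 136800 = -0.02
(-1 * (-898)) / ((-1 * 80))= -449 / 40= -11.22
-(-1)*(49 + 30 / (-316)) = 7727 / 158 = 48.91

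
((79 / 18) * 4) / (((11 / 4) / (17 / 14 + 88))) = 394684 / 693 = 569.53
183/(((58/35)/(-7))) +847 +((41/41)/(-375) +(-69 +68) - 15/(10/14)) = 1130567/21750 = 51.98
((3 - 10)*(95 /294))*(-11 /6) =1045 /252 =4.15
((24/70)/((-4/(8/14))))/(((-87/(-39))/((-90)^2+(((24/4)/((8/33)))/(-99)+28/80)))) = -6318078/35525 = -177.85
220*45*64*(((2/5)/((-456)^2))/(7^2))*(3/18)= 220/53067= 0.00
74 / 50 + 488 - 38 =11287 / 25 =451.48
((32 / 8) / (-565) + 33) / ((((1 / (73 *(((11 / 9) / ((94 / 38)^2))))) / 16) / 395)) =6830288179792 / 2246553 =3040341.44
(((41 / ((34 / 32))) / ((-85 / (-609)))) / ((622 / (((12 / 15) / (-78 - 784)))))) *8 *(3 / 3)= -3196032 / 968446225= -0.00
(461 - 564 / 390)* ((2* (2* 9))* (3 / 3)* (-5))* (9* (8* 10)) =-774256320 / 13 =-59558178.46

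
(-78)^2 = 6084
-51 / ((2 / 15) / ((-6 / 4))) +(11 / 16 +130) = 11271 / 16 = 704.44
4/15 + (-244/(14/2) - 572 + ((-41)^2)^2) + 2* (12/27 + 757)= 890400829/315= 2826669.30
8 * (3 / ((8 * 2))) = 1.50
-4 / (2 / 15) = -30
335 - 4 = 331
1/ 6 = 0.17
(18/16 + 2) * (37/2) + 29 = 1389/16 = 86.81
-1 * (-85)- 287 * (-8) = 2381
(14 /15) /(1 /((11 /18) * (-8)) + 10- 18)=-616 /5415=-0.11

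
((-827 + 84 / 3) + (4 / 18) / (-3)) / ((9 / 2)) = -43150 / 243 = -177.57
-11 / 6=-1.83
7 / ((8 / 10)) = 35 / 4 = 8.75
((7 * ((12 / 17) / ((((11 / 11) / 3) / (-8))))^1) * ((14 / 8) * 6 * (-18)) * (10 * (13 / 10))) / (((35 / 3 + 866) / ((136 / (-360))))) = -1651104 / 13165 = -125.42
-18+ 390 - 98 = 274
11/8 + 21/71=1.67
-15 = -15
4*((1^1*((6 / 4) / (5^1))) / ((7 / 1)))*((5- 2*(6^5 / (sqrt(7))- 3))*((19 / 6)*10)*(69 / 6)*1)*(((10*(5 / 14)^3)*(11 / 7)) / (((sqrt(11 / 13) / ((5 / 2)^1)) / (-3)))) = -45065625*sqrt(143) / 134456 + 7964325000*sqrt(1001) / 117649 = 2137786.32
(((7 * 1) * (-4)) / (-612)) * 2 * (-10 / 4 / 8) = -35 / 1224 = -0.03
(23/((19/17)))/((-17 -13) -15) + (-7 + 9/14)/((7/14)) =-78832/5985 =-13.17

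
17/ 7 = 2.43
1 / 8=0.12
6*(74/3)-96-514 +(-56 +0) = -518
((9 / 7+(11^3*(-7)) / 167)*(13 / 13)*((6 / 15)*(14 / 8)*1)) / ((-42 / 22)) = 350438 / 17535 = 19.99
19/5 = 3.80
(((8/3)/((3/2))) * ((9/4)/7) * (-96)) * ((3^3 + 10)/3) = -4736/7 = -676.57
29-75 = -46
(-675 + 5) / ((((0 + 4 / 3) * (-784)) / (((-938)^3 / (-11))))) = 2115867705 / 44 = 48087902.39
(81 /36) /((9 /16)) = 4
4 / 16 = 1 / 4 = 0.25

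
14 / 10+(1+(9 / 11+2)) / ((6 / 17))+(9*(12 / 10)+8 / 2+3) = 1651 / 55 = 30.02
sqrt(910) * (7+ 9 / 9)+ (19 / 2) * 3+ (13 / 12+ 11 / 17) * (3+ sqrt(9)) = 661 / 17+ 8 * sqrt(910) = 280.21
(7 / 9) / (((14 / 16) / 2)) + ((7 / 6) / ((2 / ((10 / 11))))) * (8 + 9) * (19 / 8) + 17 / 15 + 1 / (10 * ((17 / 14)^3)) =948569351 / 38910960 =24.38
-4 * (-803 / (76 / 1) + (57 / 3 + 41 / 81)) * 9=-55037 / 171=-321.85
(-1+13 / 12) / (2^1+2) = 1 / 48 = 0.02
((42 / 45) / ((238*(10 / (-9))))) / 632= -3 / 537200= -0.00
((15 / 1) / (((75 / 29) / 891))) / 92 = 56.17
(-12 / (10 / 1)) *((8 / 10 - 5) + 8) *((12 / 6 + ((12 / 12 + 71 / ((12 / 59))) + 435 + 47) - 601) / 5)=-53143 / 250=-212.57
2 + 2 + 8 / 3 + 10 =50 / 3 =16.67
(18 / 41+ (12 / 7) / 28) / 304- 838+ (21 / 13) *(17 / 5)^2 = -162627066191 / 198489200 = -819.32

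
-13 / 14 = -0.93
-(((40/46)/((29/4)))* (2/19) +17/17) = -12833/12673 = -1.01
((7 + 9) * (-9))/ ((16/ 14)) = -126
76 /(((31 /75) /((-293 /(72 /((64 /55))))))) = -890720 /1023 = -870.69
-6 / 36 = -1 / 6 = -0.17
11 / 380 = 0.03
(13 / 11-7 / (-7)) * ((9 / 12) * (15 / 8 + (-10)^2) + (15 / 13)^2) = 1261215 / 7436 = 169.61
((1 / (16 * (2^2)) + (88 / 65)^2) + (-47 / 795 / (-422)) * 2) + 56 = 524784085069 / 9071649600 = 57.85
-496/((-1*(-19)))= -496/19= -26.11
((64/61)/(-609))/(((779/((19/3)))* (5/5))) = -64/4569327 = -0.00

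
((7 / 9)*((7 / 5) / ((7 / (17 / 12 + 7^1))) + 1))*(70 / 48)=7889 / 2592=3.04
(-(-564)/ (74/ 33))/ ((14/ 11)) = 51183/ 259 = 197.62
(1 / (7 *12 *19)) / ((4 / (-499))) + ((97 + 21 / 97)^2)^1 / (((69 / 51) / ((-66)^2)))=1827785463983309 / 60067056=30429083.52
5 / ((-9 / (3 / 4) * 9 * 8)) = -5 / 864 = -0.01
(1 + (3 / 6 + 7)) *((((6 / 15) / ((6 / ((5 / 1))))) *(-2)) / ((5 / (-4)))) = 68 / 15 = 4.53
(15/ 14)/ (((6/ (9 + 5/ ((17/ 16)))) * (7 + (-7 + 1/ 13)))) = 15145/ 476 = 31.82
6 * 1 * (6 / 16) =9 / 4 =2.25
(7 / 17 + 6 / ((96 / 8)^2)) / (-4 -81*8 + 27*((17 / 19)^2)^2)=-4821877 / 6749480760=-0.00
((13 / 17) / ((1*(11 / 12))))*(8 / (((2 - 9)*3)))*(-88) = 3328 / 119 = 27.97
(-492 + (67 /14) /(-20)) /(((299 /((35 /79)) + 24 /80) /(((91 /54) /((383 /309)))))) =-1291852471 /1303324488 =-0.99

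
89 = 89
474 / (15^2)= 158 / 75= 2.11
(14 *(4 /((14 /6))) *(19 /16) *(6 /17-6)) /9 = -304 /17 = -17.88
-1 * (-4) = 4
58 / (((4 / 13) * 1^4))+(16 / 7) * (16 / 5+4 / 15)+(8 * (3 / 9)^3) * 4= 373481 / 1890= 197.61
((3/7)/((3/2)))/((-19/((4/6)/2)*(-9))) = 2/3591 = 0.00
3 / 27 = 1 / 9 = 0.11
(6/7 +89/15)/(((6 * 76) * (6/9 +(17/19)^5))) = 92918873/7737885960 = 0.01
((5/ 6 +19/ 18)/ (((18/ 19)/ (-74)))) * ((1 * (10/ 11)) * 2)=-239020/ 891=-268.26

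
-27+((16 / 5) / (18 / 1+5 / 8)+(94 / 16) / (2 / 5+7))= -5741077 / 220520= -26.03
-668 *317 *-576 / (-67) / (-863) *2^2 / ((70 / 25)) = 1219714560 / 404747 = 3013.52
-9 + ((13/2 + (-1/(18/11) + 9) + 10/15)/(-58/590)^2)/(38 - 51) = -13069073/98397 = -132.82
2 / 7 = 0.29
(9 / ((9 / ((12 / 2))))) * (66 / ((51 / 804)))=106128 / 17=6242.82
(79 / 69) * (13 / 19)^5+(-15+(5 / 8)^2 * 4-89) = -279555197657 / 2733613296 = -102.27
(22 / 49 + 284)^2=194267844 / 2401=80911.22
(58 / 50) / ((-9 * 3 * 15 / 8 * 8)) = -29 / 10125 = -0.00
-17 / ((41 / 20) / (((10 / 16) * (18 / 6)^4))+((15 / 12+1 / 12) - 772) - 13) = 34425 / 1586843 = 0.02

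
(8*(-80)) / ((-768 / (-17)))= -14.17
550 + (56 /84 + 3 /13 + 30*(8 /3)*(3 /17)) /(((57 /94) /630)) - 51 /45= 1017128867 /62985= 16148.75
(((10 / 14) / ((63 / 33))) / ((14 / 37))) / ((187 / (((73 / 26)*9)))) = 40515 / 303212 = 0.13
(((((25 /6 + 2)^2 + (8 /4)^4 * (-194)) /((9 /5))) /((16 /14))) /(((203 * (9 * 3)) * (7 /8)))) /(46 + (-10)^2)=-551875 /259273224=-0.00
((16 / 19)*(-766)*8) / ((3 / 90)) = -2941440 / 19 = -154812.63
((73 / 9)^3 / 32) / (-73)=-5329 / 23328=-0.23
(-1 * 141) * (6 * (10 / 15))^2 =-2256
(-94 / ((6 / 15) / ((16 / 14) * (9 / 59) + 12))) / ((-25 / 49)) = 1654212 / 295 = 5607.50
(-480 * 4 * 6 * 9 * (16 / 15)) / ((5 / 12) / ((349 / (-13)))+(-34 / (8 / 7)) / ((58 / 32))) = 13431619584 / 1995373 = 6731.38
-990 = -990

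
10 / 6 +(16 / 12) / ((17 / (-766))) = -993 / 17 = -58.41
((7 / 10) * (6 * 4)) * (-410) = -6888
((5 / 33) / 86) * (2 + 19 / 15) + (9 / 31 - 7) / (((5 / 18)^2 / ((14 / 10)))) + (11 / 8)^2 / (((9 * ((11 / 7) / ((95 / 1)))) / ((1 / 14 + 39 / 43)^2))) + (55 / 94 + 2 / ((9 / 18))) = -6272457198825581 / 59741988768000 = -104.99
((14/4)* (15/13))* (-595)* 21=-1311975/26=-50460.58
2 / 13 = 0.15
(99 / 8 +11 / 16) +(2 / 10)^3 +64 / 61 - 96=-9989399 / 122000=-81.88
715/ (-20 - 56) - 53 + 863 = 60845/ 76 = 800.59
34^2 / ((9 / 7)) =8092 / 9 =899.11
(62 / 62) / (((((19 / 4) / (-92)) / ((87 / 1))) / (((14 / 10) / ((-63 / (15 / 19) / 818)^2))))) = -35704456640 / 144039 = -247880.48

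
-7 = -7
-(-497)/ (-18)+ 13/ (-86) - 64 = -35512/ 387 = -91.76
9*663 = 5967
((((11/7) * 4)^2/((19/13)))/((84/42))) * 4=50336/931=54.07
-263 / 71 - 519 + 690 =11878 / 71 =167.30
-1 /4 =-0.25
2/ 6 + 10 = 31/ 3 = 10.33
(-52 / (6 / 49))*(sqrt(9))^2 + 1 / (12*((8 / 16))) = -22931 / 6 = -3821.83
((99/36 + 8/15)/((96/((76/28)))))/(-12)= -3743/483840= -0.01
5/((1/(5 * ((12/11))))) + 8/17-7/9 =45383/1683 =26.97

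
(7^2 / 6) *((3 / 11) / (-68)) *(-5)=245 / 1496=0.16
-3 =-3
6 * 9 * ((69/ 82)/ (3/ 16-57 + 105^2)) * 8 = 0.03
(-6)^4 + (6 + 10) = 1312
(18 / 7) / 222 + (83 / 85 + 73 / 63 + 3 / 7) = 510268 / 198135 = 2.58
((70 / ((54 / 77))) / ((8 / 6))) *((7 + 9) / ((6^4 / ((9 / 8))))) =2695 / 2592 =1.04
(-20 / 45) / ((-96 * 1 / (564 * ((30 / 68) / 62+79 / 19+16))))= 37959503 / 720936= 52.65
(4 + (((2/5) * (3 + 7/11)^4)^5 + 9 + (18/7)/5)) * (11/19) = 39406497057702587603100884352073/40670795148195673283515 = 968913858.56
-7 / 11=-0.64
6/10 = 3/5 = 0.60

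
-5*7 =-35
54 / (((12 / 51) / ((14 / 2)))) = 3213 / 2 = 1606.50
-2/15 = -0.13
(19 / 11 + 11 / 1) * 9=1260 / 11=114.55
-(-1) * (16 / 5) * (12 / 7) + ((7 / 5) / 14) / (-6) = 2297 / 420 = 5.47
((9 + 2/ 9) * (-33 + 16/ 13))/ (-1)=34279/ 117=292.98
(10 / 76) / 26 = 5 / 988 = 0.01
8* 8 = 64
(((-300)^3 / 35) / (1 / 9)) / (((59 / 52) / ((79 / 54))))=-3697200000 / 413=-8952058.11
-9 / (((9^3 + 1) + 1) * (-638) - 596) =1 / 51886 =0.00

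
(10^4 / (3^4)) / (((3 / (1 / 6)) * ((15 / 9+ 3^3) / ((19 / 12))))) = 11875 / 31347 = 0.38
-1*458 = -458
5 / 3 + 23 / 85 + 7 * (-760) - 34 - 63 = -1380841 / 255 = -5415.06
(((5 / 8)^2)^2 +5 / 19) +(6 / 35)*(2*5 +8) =3.50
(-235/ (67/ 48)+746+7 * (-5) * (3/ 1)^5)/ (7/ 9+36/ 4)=-4780197/ 5896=-810.75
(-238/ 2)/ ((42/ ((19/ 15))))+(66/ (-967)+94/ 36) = -45518/ 43515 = -1.05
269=269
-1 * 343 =-343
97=97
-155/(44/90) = -6975/22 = -317.05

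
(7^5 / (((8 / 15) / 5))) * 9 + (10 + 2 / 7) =79413651 / 56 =1418100.91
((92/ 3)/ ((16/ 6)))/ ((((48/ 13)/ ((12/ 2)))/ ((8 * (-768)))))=-114816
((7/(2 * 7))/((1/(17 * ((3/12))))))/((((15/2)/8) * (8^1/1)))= 0.28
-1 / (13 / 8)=-8 / 13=-0.62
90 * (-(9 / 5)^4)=-118098 / 125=-944.78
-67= -67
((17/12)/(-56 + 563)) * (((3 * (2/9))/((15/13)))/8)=17/84240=0.00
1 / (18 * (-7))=-1 / 126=-0.01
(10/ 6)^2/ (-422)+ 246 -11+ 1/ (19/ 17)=17022161/ 72162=235.89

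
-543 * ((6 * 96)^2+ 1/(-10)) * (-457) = 823305213609/10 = 82330521360.90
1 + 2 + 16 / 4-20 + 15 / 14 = -167 / 14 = -11.93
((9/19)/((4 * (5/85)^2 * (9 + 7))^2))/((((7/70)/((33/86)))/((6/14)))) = 372086055/23425024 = 15.88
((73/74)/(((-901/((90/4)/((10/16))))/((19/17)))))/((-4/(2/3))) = 4161/566729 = 0.01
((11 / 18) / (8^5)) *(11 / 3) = 121 / 1769472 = 0.00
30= 30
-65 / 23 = -2.83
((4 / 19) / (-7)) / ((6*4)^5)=-1 / 264757248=-0.00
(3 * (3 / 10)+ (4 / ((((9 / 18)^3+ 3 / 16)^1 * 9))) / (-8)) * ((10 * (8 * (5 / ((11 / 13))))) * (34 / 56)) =143650 / 693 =207.29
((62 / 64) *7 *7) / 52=1519 / 1664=0.91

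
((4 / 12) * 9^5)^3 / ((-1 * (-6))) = 2541865828329 / 2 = 1270932914164.50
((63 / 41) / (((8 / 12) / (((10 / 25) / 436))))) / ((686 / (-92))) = -621 / 2189810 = -0.00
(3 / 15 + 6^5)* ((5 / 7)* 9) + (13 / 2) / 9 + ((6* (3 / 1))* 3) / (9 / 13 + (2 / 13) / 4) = 119854351 / 2394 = 50064.47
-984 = -984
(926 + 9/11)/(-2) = -10195/22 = -463.41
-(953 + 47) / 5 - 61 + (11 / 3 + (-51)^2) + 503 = 8540 / 3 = 2846.67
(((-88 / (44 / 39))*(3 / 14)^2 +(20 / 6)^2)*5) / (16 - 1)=2.51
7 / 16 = 0.44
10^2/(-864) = -25/216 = -0.12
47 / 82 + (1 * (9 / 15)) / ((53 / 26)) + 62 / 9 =1516919 / 195570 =7.76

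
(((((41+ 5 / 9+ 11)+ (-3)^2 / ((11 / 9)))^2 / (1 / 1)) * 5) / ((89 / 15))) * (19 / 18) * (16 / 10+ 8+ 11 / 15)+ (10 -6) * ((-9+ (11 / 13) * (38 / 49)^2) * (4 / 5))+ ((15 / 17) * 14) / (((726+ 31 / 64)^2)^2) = 128383526859971527035396095504448536 / 3893519399160406070136459002625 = 32973.65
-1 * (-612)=612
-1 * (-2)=2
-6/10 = -3/5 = -0.60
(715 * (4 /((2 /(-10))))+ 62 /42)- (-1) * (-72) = -301781 /21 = -14370.52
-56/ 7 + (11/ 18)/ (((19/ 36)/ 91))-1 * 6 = 1736/ 19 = 91.37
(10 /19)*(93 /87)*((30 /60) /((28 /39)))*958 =2895555 /7714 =375.36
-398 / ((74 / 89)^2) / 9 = -1576279 / 24642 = -63.97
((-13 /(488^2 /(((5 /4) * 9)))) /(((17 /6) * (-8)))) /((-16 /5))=-8775 /1036402688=-0.00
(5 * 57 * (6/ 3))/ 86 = 285/ 43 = 6.63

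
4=4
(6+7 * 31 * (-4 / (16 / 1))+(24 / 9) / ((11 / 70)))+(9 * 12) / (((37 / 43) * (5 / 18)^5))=75861.94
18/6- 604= -601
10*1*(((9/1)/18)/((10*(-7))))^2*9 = 9/1960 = 0.00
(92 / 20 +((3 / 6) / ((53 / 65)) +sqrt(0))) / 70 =2763 / 37100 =0.07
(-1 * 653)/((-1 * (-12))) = -653/12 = -54.42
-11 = -11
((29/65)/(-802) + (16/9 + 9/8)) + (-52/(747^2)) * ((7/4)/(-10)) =337692886073/116356036680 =2.90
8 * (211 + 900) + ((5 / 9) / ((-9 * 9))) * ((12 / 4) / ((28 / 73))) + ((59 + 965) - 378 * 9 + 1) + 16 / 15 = 221538683 / 34020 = 6512.01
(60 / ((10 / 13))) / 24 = 13 / 4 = 3.25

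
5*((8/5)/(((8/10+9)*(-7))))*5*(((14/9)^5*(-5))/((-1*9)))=-1568000/531441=-2.95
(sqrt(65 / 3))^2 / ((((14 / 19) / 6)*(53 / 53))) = 1235 / 7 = 176.43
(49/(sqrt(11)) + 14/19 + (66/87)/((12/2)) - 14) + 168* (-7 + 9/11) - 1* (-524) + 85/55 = -869704/1653 + 49* sqrt(11)/11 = -511.36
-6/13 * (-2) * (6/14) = 36/91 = 0.40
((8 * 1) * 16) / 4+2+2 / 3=104 / 3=34.67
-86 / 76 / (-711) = 43 / 27018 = 0.00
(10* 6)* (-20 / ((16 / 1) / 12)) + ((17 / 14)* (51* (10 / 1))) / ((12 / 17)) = -635 / 28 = -22.68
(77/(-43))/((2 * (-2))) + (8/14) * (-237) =-162517/1204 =-134.98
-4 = -4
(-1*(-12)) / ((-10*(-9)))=2 / 15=0.13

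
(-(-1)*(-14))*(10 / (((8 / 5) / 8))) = -700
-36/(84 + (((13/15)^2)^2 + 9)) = -911250/2368343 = -0.38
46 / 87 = 0.53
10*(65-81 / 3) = 380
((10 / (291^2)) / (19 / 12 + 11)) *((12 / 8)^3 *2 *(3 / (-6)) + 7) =145 / 4262277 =0.00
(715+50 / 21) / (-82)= -15065 / 1722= -8.75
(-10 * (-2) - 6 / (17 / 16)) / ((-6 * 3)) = -122 / 153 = -0.80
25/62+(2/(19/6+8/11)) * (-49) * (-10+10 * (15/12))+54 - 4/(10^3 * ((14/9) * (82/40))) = -973640231/114326450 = -8.52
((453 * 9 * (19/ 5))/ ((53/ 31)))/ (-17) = -533.04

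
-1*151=-151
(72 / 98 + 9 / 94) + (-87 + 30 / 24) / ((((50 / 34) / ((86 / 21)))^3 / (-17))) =31481.74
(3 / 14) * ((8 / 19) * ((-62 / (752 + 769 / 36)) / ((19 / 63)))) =-241056 / 10050601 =-0.02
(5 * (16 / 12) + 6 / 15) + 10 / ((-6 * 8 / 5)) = 241 / 40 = 6.02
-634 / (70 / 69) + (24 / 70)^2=-765411 / 1225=-624.83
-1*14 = -14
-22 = -22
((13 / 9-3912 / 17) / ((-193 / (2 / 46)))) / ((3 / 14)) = 489818 / 2037501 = 0.24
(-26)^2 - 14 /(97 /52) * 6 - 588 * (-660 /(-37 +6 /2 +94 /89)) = -792711128 /71101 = -11149.09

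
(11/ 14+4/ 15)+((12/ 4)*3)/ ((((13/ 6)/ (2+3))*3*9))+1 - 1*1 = 4973/ 2730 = 1.82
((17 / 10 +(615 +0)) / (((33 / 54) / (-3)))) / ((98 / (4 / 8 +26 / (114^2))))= -615819 / 39710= -15.51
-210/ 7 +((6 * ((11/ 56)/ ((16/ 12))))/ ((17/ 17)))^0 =-29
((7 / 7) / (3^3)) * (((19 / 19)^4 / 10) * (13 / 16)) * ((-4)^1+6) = 13 / 2160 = 0.01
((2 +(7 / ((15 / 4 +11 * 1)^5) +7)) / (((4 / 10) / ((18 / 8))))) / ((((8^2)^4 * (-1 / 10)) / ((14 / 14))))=-1447723318275 / 47977757551886336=-0.00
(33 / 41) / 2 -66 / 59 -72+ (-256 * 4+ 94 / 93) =-492995137 / 449934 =-1095.71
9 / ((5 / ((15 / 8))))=27 / 8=3.38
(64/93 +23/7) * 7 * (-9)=-7761/31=-250.35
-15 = -15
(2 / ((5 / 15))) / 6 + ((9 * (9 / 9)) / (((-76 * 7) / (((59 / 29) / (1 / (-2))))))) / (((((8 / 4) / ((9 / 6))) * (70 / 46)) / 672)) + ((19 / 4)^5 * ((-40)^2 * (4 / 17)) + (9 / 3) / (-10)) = 238764009153 / 262276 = 910354.01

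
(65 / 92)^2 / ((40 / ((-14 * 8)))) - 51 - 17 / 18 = -2031695 / 38088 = -53.34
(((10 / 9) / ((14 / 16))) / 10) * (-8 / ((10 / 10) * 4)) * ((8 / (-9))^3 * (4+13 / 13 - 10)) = -0.89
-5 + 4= -1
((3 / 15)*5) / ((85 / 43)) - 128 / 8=-1317 / 85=-15.49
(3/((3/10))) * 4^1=40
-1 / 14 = -0.07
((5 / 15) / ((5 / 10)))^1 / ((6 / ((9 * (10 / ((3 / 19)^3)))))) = 68590 / 27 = 2540.37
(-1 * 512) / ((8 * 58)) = -32 / 29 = -1.10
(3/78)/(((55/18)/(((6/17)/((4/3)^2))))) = 243/97240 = 0.00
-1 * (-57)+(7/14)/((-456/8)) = 6497/114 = 56.99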